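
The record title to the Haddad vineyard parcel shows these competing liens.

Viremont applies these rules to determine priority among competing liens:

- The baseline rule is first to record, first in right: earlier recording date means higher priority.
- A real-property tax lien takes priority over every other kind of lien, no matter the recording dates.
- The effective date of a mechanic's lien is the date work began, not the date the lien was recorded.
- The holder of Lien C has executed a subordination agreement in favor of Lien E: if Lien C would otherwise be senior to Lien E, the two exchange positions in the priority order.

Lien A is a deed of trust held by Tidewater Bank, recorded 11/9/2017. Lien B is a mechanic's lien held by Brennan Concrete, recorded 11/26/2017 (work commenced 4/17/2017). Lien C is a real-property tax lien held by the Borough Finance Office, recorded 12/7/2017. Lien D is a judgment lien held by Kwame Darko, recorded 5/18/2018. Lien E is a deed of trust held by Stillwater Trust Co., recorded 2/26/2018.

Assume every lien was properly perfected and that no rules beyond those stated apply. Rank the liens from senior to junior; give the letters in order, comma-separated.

Effective dates: B relates back to 4/17/2017 (work commenced).
C is a real-property tax lien, so it outranks all other liens regardless of date.
The other liens, earliest effective date first: B (4/17/2017), A (11/9/2017), E (2/26/2018), D (5/18/2018).
C would otherwise be senior to E, so under the subordination agreement C and E exchange positions.

E, B, A, C, D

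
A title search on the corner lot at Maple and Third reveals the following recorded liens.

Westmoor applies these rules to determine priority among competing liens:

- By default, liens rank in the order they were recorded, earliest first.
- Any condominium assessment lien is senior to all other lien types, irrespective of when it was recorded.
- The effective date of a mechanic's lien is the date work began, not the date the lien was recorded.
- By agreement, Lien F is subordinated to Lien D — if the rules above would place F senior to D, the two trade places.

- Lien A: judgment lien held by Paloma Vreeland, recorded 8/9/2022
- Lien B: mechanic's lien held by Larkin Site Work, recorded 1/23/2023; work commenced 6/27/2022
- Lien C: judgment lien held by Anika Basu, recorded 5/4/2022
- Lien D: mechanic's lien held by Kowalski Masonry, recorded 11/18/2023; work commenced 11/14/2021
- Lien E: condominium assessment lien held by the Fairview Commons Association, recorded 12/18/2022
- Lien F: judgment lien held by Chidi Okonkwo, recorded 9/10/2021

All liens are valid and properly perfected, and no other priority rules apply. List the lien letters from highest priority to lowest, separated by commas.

First, effective dates: B relates back to 6/27/2022 (work commenced); D's effective date is 11/14/2021, when work began.
E is a condominium assessment lien, so it outranks all other liens regardless of date.
The other liens, earliest effective date first: F (9/10/2021), D (11/14/2021), C (5/4/2022), B (6/27/2022), A (8/9/2022).
The subordination applies — F was senior to D — so F and D swap.

E, D, F, C, B, A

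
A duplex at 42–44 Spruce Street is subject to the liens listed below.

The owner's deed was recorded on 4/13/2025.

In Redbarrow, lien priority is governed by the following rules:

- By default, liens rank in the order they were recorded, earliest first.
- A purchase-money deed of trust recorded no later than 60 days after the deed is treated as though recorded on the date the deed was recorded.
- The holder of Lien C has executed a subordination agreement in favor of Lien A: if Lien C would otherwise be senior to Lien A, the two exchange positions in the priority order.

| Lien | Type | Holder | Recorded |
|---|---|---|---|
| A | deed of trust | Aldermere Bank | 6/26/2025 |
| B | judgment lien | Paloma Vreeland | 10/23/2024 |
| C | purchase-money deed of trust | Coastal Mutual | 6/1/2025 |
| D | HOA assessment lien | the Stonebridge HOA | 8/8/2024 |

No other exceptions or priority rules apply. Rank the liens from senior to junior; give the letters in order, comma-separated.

D, B, A, C

First, effective dates: C's effective date is the deed date, 4/13/2025.
By effective date, earliest first: D (8/8/2024), B (10/23/2024), C (4/13/2025), A (6/26/2025).
C is senior to A before the subordination, so the two trade places.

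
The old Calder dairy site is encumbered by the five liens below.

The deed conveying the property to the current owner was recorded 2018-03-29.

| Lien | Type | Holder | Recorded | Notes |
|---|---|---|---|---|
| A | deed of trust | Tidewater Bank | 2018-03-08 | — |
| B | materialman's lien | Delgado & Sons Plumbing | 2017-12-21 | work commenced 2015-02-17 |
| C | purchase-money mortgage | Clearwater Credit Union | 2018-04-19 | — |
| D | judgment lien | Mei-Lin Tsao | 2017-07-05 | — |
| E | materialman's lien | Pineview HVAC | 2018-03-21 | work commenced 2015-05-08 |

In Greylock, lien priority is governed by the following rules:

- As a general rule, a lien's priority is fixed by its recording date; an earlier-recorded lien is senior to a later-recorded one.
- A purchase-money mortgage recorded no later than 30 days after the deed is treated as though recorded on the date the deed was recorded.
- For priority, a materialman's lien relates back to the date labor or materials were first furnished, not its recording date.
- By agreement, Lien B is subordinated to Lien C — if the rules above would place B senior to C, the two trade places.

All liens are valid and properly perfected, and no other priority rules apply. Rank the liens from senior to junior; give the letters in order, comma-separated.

First, effective dates: B relates back to 2015-02-17 (work commenced); C relates back to the deed date 2018-03-29; E relates back to 2015-05-08 (work commenced).
By effective date, earliest first: B (2015-02-17), E (2015-05-08), D (2017-07-05), A (2018-03-08), C (2018-03-29).
Because B would otherwise rank above C, the subordination swaps them.

C, E, D, A, B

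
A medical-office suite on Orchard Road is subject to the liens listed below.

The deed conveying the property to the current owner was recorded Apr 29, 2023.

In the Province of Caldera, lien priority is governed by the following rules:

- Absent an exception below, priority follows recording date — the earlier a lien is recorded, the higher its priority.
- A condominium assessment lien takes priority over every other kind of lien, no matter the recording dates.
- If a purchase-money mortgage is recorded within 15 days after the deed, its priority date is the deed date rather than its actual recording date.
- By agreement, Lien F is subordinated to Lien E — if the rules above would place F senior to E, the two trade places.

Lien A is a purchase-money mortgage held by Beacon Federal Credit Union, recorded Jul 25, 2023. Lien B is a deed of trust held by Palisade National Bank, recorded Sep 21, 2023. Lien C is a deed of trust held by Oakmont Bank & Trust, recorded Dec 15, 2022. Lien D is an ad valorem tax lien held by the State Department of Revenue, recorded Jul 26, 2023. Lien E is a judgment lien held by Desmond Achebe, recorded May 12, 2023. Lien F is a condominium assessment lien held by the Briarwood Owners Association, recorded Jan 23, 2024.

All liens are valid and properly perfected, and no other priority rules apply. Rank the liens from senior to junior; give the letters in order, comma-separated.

E, C, F, A, D, B

Effective dates: A missed the 15-day window (87 days after the deed), so its recording date stands.
As a condominium assessment lien, F is senior to every other lien.
The other liens, earliest effective date first: C (Dec 15, 2022), E (May 12, 2023), A (Jul 25, 2023), D (Jul 26, 2023), B (Sep 21, 2023).
Because F would otherwise rank above E, the subordination swaps them.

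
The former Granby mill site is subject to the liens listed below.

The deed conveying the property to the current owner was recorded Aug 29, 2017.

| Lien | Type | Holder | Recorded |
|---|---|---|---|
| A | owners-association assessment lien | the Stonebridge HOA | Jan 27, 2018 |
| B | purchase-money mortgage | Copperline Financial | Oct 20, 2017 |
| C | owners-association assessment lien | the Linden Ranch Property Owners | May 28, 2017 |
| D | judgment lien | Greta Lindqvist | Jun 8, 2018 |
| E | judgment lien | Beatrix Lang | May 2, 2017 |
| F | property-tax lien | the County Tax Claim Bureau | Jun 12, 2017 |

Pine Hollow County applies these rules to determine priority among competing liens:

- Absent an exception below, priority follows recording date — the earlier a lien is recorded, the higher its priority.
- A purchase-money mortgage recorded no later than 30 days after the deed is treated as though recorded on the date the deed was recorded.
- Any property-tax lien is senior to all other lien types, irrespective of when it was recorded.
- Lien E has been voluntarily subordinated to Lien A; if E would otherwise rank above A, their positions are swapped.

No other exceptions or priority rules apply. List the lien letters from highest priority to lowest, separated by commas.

First, effective dates: B was recorded 52 days after the deed — beyond 30 days — so no relation-back applies.
F is a property-tax lien and takes priority over every other lien.
Among the remaining liens, by effective date: E (May 2, 2017), C (May 28, 2017), B (Oct 20, 2017), A (Jan 27, 2018), D (Jun 8, 2018).
The subordination applies — E was senior to A — so E and A swap.

F, A, C, B, E, D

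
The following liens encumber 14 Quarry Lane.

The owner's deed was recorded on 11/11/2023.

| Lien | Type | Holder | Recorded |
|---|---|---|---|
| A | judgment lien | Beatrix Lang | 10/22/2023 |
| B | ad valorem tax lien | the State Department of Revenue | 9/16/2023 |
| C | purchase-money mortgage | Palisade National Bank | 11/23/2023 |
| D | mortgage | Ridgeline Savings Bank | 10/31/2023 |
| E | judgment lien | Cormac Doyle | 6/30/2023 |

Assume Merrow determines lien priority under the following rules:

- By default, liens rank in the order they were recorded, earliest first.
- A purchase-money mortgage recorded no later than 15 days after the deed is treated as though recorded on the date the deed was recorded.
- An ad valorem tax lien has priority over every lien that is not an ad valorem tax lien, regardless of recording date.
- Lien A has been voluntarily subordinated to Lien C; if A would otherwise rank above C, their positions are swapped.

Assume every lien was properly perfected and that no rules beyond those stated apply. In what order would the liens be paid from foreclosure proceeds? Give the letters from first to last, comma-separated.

Effective dates: C's effective date is the deed date, 11/11/2023.
B, as an ad valorem tax lien, has superpriority and ranks first.
The other liens, earliest effective date first: E (6/30/2023), A (10/22/2023), D (10/31/2023), C (11/11/2023).
A is senior to C before the subordination, so the two trade places.

B, E, C, D, A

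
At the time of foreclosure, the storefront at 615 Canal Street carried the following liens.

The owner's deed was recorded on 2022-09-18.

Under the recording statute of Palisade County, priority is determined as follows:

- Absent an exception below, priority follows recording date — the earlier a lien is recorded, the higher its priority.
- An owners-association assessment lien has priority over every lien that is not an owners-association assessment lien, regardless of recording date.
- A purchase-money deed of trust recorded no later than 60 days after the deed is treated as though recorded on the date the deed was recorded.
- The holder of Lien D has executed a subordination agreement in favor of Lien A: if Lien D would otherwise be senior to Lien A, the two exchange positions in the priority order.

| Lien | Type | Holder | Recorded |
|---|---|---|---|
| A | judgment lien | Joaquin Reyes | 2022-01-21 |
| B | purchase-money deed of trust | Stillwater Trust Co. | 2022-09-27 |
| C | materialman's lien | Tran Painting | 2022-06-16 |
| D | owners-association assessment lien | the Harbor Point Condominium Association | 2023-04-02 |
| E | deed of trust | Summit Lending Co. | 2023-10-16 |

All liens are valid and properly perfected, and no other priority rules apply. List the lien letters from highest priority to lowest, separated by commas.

Adjusting effective dates: B's effective date is the deed date, 2022-09-18.
D is an owners-association assessment lien and takes priority over every other lien.
Among the remaining liens, by effective date: A (2022-01-21), C (2022-06-16), B (2022-09-18), E (2023-10-16).
D would otherwise be senior to A, so under the subordination agreement D and A exchange positions.

A, D, C, B, E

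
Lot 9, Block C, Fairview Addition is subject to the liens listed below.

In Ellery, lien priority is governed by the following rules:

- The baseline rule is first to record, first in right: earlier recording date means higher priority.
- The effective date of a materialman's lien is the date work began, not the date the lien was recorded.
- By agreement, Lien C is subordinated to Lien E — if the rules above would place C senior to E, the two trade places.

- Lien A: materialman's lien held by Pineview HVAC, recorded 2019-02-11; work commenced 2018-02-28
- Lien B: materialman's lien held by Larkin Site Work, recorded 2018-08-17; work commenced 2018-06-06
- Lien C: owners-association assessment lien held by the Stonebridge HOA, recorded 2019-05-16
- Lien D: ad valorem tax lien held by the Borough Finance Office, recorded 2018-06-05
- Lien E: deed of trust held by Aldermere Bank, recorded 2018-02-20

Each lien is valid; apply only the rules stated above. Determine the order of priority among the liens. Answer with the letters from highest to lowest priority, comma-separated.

E, A, D, B, C

Effective dates: A relates back to 2018-02-28 (work commenced); B relates back to 2018-06-06 (work commenced).
Ordering by effective date: E (2018-02-20), A (2018-02-28), D (2018-06-05), B (2018-06-06), C (2019-05-16).
Since C is not senior to E, the subordination leaves the order unchanged.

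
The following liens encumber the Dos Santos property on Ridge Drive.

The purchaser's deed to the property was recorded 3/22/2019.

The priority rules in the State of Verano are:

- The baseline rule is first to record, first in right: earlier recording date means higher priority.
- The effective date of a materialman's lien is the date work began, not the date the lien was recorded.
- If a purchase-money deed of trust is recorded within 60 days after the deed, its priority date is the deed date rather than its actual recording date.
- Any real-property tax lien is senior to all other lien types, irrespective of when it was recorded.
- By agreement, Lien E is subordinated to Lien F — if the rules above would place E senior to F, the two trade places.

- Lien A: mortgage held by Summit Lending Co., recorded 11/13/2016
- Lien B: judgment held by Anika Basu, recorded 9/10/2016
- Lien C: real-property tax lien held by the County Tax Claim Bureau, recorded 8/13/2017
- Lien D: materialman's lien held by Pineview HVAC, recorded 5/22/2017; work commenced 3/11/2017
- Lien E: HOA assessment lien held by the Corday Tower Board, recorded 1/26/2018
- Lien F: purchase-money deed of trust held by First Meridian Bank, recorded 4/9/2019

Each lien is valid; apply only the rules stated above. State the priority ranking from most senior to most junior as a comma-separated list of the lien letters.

Effective dates after the stated exceptions: D relates back to 3/11/2017 (work commenced); F relates back to the deed date 3/22/2019.
C, as a real-property tax lien, has superpriority and ranks first.
The other liens, earliest effective date first: B (9/10/2016), A (11/13/2016), D (3/11/2017), E (1/26/2018), F (3/22/2019).
The subordination applies — E was senior to F — so E and F swap.

C, B, A, D, F, E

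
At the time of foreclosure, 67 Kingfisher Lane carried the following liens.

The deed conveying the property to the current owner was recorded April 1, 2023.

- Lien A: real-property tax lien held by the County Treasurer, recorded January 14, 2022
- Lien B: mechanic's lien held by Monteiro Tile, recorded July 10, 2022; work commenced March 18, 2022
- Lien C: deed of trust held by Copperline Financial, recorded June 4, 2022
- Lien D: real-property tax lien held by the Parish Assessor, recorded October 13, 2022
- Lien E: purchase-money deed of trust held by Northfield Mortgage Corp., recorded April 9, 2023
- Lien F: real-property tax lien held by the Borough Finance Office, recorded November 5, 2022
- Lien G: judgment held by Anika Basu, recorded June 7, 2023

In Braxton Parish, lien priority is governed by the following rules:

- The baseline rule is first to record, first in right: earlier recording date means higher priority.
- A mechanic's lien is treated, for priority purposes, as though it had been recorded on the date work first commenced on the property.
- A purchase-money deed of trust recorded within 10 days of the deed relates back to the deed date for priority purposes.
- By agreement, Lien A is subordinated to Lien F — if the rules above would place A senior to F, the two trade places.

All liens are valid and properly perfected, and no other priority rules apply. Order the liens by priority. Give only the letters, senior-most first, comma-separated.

F, B, C, D, A, E, G

Adjusting effective dates: B's effective date is March 18, 2022, when work began; E relates back to the deed date April 1, 2023.
By effective date, earliest first: A (January 14, 2022), B (March 18, 2022), C (June 4, 2022), D (October 13, 2022), F (November 5, 2022), E (April 1, 2023), G (June 7, 2023).
The subordination applies — A was senior to F — so A and F swap.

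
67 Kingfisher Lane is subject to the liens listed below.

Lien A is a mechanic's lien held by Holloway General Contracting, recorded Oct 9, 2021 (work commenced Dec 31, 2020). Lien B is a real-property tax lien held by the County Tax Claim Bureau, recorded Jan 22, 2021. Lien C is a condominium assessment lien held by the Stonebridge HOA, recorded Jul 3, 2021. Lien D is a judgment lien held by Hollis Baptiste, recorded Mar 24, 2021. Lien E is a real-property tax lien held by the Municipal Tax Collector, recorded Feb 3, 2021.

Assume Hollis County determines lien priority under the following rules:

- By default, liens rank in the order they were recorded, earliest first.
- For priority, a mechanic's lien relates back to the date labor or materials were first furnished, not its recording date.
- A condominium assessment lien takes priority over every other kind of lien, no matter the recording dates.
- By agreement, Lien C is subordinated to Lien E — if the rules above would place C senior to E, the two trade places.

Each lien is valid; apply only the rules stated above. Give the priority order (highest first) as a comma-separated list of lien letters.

Adjusting effective dates: A is treated as recorded Dec 31, 2020, the work-commencement date.
C is a condominium assessment lien, so it outranks all other liens regardless of date.
Remaining liens by effective date: A (Dec 31, 2020), B (Jan 22, 2021), E (Feb 3, 2021), D (Mar 24, 2021).
Because C would otherwise rank above E, the subordination swaps them.

E, A, B, C, D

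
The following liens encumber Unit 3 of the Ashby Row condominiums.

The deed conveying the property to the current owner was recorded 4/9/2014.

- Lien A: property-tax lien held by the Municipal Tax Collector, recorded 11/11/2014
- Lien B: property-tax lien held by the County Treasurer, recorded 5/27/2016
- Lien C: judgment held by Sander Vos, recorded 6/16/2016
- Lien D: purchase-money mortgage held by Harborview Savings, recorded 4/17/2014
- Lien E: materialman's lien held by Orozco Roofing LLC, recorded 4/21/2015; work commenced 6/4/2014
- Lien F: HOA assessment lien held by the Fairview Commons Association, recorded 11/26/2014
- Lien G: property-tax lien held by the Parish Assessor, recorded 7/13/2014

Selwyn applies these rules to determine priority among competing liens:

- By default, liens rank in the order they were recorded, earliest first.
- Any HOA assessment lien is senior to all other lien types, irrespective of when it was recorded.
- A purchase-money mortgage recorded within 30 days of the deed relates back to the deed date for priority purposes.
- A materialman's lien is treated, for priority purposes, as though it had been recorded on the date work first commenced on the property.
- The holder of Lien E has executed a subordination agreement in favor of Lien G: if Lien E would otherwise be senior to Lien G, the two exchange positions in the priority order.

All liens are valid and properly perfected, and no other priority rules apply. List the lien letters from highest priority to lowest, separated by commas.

Effective dates: D relates back to the deed date 4/9/2014; E relates back to 6/4/2014 (work commenced).
F is an HOA assessment lien and takes priority over every other lien.
Among the remaining liens, by effective date: D (4/9/2014), E (6/4/2014), G (7/13/2014), A (11/11/2014), B (5/27/2016), C (6/16/2016).
Because E would otherwise rank above G, the subordination swaps them.

F, D, G, E, A, B, C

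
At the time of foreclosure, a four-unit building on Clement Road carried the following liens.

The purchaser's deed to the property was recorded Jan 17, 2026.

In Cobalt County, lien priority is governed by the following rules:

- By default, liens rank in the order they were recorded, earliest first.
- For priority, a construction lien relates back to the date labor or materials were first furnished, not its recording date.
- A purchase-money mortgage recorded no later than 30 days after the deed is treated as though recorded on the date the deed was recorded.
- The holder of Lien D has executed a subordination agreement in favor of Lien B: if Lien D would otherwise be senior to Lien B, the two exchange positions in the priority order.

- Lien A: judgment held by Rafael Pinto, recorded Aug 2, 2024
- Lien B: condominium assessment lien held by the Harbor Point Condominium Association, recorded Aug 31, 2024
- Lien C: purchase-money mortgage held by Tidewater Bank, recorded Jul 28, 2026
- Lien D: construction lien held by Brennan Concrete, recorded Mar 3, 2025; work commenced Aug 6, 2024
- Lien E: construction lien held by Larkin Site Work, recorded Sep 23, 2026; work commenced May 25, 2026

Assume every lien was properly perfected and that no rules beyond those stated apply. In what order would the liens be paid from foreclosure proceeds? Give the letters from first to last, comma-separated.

Effective dates after the stated exceptions: C was recorded 192 days after the deed — beyond 30 days — so no relation-back applies; D relates back to Aug 6, 2024 (work commenced); E relates back to May 25, 2026 (work commenced).
Ordering by effective date: A (Aug 2, 2024), D (Aug 6, 2024), B (Aug 31, 2024), E (May 25, 2026), C (Jul 28, 2026).
D is senior to B before the subordination, so the two trade places.

A, B, D, E, C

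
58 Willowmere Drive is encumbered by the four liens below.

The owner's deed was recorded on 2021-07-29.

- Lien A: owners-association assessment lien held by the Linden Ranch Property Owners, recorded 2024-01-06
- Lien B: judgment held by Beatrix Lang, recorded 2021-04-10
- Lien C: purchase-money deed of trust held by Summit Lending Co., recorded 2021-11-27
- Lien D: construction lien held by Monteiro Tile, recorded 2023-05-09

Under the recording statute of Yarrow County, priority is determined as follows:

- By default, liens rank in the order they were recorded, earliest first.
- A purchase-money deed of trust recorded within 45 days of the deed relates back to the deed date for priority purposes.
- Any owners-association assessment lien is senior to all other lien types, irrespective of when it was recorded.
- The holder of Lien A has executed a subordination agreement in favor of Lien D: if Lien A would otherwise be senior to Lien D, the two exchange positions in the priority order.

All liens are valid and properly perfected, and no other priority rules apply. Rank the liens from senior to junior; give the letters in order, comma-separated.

Effective dates: C missed the 45-day window (121 days after the deed), so its recording date stands.
As an owners-association assessment lien, A is senior to every other lien.
Ordering the rest by effective date: B (2021-04-10), C (2021-11-27), D (2023-05-09).
A would otherwise be senior to D, so under the subordination agreement A and D exchange positions.

D, B, C, A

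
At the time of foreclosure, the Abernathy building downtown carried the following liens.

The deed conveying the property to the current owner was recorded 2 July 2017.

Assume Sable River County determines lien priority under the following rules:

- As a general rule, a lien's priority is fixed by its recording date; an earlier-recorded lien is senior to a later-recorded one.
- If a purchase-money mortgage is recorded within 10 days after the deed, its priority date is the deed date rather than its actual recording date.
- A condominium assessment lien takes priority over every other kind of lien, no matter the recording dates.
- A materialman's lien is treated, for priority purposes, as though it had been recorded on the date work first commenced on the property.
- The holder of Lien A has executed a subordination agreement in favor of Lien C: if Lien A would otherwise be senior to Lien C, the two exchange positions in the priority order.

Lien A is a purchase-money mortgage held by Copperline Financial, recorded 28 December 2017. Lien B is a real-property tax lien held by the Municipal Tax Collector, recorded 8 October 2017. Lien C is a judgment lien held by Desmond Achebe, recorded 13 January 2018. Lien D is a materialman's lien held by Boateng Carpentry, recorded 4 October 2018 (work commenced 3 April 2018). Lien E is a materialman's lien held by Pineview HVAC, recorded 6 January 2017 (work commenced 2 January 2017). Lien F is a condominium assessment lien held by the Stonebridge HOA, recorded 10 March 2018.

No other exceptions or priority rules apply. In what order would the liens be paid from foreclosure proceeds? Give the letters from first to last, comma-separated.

Effective dates after the stated exceptions: A was recorded 179 days after the deed, outside the 10-day window, so it keeps its recording date; D's effective date is 3 April 2018, when work began; E is treated as recorded 2 January 2017, the work-commencement date.
F, as a condominium assessment lien, has superpriority and ranks first.
Remaining liens by effective date: E (2 January 2017), B (8 October 2017), A (28 December 2017), C (13 January 2018), D (3 April 2018).
The subordination applies — A was senior to C — so A and C swap.

F, E, B, C, A, D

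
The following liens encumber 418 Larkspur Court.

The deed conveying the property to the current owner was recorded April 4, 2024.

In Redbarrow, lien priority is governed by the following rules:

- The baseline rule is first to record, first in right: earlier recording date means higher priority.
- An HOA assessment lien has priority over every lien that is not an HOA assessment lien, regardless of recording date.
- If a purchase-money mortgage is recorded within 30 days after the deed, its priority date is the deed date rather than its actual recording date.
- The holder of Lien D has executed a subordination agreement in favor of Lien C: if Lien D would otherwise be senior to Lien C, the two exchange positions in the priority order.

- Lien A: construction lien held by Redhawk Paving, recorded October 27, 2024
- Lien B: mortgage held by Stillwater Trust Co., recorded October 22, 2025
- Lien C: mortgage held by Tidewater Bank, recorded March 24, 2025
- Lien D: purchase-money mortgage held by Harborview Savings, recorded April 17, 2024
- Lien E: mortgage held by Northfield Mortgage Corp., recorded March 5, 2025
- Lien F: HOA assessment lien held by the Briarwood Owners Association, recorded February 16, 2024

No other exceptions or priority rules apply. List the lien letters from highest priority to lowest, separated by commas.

Effective dates: D's effective date is the deed date, April 4, 2024.
F, as an HOA assessment lien, has superpriority and ranks first.
Among the remaining liens, by effective date: D (April 4, 2024), A (October 27, 2024), E (March 5, 2025), C (March 24, 2025), B (October 22, 2025).
D is senior to C before the subordination, so the two trade places.

F, C, A, E, D, B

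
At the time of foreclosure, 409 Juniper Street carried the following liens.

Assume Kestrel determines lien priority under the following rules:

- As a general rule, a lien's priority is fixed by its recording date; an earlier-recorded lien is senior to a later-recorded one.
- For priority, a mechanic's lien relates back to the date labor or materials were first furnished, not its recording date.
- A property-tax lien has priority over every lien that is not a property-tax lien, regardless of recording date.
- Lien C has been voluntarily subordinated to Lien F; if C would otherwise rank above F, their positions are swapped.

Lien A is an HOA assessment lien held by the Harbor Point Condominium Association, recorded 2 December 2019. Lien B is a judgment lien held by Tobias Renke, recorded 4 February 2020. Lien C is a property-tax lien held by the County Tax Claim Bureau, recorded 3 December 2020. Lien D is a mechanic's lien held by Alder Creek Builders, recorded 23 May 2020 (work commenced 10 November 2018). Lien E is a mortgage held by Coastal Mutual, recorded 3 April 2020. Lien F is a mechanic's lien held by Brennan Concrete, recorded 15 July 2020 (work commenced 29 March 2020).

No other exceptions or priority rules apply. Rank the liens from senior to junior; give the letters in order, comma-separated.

Effective dates after the stated exceptions: D relates back to 10 November 2018 (work commenced); F's effective date is 29 March 2020, when work began.
C is a property-tax lien, so it outranks all other liens regardless of date.
The other liens, earliest effective date first: D (10 November 2018), A (2 December 2019), B (4 February 2020), F (29 March 2020), E (3 April 2020).
Because C would otherwise rank above F, the subordination swaps them.

F, D, A, B, C, E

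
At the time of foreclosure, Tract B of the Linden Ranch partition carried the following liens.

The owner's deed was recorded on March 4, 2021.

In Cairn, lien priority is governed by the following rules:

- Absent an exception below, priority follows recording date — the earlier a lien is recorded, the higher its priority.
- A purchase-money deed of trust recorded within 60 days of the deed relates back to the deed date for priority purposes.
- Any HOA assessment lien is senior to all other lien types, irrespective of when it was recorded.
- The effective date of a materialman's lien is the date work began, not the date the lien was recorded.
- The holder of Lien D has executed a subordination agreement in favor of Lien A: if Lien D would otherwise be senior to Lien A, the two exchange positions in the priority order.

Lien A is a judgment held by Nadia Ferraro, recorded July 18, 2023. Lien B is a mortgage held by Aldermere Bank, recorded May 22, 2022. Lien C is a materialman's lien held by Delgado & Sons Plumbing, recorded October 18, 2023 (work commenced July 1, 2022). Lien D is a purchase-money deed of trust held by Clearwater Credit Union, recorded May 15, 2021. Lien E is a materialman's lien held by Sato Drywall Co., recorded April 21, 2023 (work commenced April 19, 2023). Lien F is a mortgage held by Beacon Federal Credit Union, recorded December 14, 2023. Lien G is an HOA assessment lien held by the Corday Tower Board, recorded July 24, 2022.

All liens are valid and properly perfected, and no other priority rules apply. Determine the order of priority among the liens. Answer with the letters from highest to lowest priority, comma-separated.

G, A, B, C, E, D, F

Effective dates: C's effective date is July 1, 2022, when work began; D was recorded 72 days after the deed, outside the 60-day window, so it keeps its recording date; E's effective date is April 19, 2023, when work began.
G is an HOA assessment lien, so it outranks all other liens regardless of date.
The other liens, earliest effective date first: D (May 15, 2021), B (May 22, 2022), C (July 1, 2022), E (April 19, 2023), A (July 18, 2023), F (December 14, 2023).
D is senior to A before the subordination, so the two trade places.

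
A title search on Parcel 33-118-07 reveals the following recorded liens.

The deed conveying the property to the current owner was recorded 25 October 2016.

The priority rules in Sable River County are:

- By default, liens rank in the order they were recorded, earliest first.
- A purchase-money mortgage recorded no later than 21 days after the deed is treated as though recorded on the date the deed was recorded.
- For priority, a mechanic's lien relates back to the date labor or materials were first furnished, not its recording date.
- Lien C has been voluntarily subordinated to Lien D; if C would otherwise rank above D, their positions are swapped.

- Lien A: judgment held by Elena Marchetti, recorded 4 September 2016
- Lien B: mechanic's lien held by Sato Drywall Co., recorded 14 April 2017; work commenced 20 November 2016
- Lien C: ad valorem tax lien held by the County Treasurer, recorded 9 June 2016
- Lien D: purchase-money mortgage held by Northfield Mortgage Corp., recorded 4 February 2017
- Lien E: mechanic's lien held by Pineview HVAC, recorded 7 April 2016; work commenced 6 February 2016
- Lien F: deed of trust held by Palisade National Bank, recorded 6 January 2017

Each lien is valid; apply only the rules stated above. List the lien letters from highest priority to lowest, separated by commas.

E, D, A, B, F, C

Effective dates after the stated exceptions: B relates back to 20 November 2016 (work commenced); D was recorded 102 days after the deed — beyond 21 days — so no relation-back applies; E's effective date is 6 February 2016, when work began.
Sorted by effective date: E (6 February 2016), C (9 June 2016), A (4 September 2016), B (20 November 2016), F (6 January 2017), D (4 February 2017).
C is senior to D before the subordination, so the two trade places.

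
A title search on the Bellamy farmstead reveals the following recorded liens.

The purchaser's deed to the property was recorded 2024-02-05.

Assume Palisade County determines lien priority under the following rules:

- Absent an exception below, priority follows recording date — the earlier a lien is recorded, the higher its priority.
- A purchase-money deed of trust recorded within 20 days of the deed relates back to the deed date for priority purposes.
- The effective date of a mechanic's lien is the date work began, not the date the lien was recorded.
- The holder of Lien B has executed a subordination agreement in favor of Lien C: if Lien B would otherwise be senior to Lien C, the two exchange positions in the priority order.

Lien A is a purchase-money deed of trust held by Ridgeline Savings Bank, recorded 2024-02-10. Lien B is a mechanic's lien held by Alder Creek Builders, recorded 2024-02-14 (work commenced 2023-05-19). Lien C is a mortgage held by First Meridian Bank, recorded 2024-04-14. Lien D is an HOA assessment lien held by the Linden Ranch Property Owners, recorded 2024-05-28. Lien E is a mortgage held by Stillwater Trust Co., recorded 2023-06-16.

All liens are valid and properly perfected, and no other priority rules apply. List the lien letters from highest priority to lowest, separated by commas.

C, E, A, B, D

Effective dates: A was recorded within the 20-day window, so its effective date is the deed date 2024-02-05; B is treated as recorded 2023-05-19, the work-commencement date.
By effective date: B (2023-05-19), E (2023-06-16), A (2024-02-05), C (2024-04-14), D (2024-05-28).
B is senior to C before the subordination, so the two trade places.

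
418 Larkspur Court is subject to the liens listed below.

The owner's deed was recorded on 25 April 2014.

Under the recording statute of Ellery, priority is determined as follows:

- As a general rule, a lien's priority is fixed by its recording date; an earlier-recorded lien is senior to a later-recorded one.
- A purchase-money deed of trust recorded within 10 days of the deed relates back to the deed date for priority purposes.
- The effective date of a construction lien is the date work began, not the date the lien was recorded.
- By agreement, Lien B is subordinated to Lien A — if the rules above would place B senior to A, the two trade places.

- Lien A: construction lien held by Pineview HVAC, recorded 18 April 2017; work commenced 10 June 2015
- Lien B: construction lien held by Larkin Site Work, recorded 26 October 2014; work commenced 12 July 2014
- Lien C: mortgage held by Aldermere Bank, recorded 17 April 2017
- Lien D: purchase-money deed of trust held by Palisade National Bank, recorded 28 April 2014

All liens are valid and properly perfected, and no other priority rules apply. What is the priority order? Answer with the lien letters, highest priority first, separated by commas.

First, effective dates: A is treated as recorded 10 June 2015, the work-commencement date; B relates back to 12 July 2014 (work commenced); D's effective date is the deed date, 25 April 2014.
Sorted by effective date: D (25 April 2014), B (12 July 2014), A (10 June 2015), C (17 April 2017).
Because B would otherwise rank above A, the subordination swaps them.

D, A, B, C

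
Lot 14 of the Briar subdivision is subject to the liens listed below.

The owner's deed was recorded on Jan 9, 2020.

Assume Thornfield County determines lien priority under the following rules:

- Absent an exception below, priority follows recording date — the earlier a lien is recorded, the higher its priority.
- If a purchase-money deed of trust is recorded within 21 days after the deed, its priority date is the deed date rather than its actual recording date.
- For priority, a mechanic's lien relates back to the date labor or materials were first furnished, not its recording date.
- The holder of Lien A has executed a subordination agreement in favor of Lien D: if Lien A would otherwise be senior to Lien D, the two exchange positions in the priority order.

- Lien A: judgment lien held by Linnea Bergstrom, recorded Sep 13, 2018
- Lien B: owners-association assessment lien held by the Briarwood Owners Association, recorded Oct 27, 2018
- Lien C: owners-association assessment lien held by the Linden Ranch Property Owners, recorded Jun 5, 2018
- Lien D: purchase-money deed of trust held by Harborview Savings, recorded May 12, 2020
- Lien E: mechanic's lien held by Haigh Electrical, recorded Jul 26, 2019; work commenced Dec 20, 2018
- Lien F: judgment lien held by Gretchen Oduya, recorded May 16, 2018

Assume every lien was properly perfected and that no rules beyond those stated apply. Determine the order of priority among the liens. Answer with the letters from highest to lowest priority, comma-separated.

Effective dates: D was recorded 124 days after the deed, outside the 21-day window, so it keeps its recording date; E relates back to Dec 20, 2018 (work commenced).
Sorted by effective date: F (May 16, 2018), C (Jun 5, 2018), A (Sep 13, 2018), B (Oct 27, 2018), E (Dec 20, 2018), D (May 12, 2020).
A would otherwise be senior to D, so under the subordination agreement A and D exchange positions.

F, C, D, B, E, A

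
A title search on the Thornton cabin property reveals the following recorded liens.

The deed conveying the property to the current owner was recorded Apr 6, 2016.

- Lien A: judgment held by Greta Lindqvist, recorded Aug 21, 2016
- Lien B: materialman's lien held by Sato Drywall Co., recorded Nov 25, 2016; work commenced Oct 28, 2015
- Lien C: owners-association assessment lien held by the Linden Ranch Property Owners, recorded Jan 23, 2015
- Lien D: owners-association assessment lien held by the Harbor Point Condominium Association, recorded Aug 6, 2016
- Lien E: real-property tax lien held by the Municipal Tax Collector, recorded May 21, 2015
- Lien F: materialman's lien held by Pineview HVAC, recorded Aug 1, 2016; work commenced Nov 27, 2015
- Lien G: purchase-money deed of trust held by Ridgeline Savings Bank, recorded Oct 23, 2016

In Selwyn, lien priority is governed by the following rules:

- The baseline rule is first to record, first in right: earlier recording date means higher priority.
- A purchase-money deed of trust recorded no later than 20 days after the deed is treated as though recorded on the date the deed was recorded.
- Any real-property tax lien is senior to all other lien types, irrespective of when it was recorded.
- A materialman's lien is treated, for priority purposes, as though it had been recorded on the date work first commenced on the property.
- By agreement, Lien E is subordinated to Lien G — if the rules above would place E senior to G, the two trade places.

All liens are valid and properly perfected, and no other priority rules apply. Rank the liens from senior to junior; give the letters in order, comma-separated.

Adjusting effective dates: B's effective date is Oct 28, 2015, when work began; F's effective date is Nov 27, 2015, when work began; G was recorded 200 days after the deed, outside the 20-day window, so it keeps its recording date.
As a real-property tax lien, E is senior to every other lien.
Remaining liens by effective date: C (Jan 23, 2015), B (Oct 28, 2015), F (Nov 27, 2015), D (Aug 6, 2016), A (Aug 21, 2016), G (Oct 23, 2016).
E is senior to G before the subordination, so the two trade places.

G, C, B, F, D, A, E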